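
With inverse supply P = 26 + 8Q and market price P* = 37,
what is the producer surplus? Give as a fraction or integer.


Minimum supply price (at Q=0): P_min = 26
Quantity supplied at P* = 37:
Q* = (37 - 26)/8 = 11/8
PS = (1/2) * Q* * (P* - P_min)
PS = (1/2) * 11/8 * (37 - 26)
PS = (1/2) * 11/8 * 11 = 121/16

121/16


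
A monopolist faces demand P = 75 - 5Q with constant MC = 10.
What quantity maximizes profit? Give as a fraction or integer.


TR = P*Q = (75 - 5Q)Q = 75Q - 5Q^2
MR = dTR/dQ = 75 - 10Q
Set MR = MC:
75 - 10Q = 10
65 = 10Q
Q* = 65/10 = 13/2

13/2


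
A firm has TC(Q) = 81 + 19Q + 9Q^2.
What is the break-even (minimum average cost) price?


AC(Q) = 81/Q + 19 + 9Q
To minimize: dAC/dQ = -81/Q^2 + 9 = 0
Q^2 = 81/9 = 9
Q* = 3
Min AC = 81/3 + 19 + 9*3
Min AC = 27 + 19 + 27 = 73

73


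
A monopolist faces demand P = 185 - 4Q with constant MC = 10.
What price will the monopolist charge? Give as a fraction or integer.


MR = 185 - 8Q
Set MR = MC: 185 - 8Q = 10
Q* = 175/8
Substitute into demand:
P* = 185 - 4*175/8 = 195/2

195/2


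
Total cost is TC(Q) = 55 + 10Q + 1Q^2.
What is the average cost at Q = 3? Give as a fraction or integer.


TC(3) = 55 + 10*3 + 1*3^2
TC(3) = 55 + 30 + 9 = 94
AC = TC/Q = 94/3 = 94/3

94/3


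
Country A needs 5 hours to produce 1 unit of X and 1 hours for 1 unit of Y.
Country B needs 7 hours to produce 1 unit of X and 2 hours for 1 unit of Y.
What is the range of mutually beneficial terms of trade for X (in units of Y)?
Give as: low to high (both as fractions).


Opportunity cost of X for Country A = hours_X / hours_Y = 5/1 = 5 units of Y
Opportunity cost of X for Country B = hours_X / hours_Y = 7/2 = 7/2 units of Y
Terms of trade must be between the two opportunity costs.
Range: 7/2 to 5

7/2 to 5


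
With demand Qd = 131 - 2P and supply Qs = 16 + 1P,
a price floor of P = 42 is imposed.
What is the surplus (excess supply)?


At P = 42:
Qd = 131 - 2*42 = 47
Qs = 16 + 1*42 = 58
Surplus = Qs - Qd = 58 - 47 = 11

11


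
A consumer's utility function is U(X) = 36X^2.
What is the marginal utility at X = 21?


MU = dU/dX = 36*2*X^(2-1)
MU = 72*X^1
At X = 21:
MU = 72 * 21^1
MU = 72 * 21 = 1512

1512


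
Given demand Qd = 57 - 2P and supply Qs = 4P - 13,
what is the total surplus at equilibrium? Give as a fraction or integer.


Find equilibrium: 57 - 2P = 4P - 13
57 + 13 = 6P
P* = 70/6 = 35/3
Q* = 4*35/3 - 13 = 101/3
Inverse demand: P = 57/2 - Q/2, so P_max = 57/2
Inverse supply: P = 13/4 + Q/4, so P_min = 13/4
CS = (1/2) * 101/3 * (57/2 - 35/3) = 10201/36
PS = (1/2) * 101/3 * (35/3 - 13/4) = 10201/72
TS = CS + PS = 10201/36 + 10201/72 = 10201/24

10201/24


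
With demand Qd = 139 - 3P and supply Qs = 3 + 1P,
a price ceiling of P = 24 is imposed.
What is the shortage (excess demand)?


At P = 24:
Qd = 139 - 3*24 = 67
Qs = 3 + 1*24 = 27
Shortage = Qd - Qs = 67 - 27 = 40

40


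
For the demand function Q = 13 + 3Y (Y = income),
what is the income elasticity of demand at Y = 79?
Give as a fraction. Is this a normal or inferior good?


dQ/dY = 3
At Y = 79: Q = 13 + 3*79 = 250
Ey = (dQ/dY)(Y/Q) = 3 * 79 / 250 = 237/250
Since Ey > 0, this is a normal good.

237/250 (normal good)


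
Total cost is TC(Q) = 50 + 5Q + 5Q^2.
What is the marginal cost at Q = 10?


MC = dTC/dQ = 5 + 2*5*Q
At Q = 10:
MC = 5 + 10*10
MC = 5 + 100 = 105

105


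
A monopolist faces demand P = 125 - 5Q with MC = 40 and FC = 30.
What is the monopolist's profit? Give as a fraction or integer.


MR = MC: 125 - 10Q = 40
Q* = 17/2
P* = 125 - 5*17/2 = 165/2
Profit = (P* - MC)*Q* - FC
= (165/2 - 40)*17/2 - 30
= 85/2*17/2 - 30
= 1445/4 - 30 = 1325/4

1325/4


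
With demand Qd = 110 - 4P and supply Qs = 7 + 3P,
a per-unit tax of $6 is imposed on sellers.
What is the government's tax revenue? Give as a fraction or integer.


With tax on sellers, new supply: Qs' = 7 + 3(P - 6)
= 3P - 11
New equilibrium quantity:
Q_new = 286/7
Tax revenue = tax * Q_new = 6 * 286/7 = 1716/7

1716/7


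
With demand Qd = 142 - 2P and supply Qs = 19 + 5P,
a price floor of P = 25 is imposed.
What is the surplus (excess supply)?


At P = 25:
Qd = 142 - 2*25 = 92
Qs = 19 + 5*25 = 144
Surplus = Qs - Qd = 144 - 92 = 52

52


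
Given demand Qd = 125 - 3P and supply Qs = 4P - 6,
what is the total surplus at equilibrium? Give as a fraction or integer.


Find equilibrium: 125 - 3P = 4P - 6
125 + 6 = 7P
P* = 131/7 = 131/7
Q* = 4*131/7 - 6 = 482/7
Inverse demand: P = 125/3 - Q/3, so P_max = 125/3
Inverse supply: P = 3/2 + Q/4, so P_min = 3/2
CS = (1/2) * 482/7 * (125/3 - 131/7) = 116162/147
PS = (1/2) * 482/7 * (131/7 - 3/2) = 58081/98
TS = CS + PS = 116162/147 + 58081/98 = 58081/42

58081/42


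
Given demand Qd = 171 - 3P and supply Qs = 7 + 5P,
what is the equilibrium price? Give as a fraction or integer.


At equilibrium, Qd = Qs.
171 - 3P = 7 + 5P
171 - 7 = 3P + 5P
164 = 8P
P* = 164/8 = 41/2

41/2


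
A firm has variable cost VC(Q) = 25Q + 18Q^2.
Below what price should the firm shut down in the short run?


AVC(Q) = VC(Q)/Q = 25 + 18Q
AVC is increasing in Q, so minimum AVC is at Q -> 0+.
Min AVC = 25
The firm should shut down if P < 25.

25


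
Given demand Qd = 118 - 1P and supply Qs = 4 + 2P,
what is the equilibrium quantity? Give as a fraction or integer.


First find equilibrium price:
118 - 1P = 4 + 2P
P* = 114/3 = 38
Then substitute into demand:
Q* = 118 - 1 * 38 = 80

80


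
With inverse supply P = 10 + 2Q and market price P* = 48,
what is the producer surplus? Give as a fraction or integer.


Minimum supply price (at Q=0): P_min = 10
Quantity supplied at P* = 48:
Q* = (48 - 10)/2 = 19
PS = (1/2) * Q* * (P* - P_min)
PS = (1/2) * 19 * (48 - 10)
PS = (1/2) * 19 * 38 = 361

361


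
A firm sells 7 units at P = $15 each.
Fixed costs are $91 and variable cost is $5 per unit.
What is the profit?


Total Revenue = P * Q = 15 * 7 = $105
Total Cost = FC + VC*Q = 91 + 5*7 = $126
Profit = TR - TC = 105 - 126 = $-21

$-21


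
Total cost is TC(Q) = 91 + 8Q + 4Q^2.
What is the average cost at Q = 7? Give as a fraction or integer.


TC(7) = 91 + 8*7 + 4*7^2
TC(7) = 91 + 56 + 196 = 343
AC = TC/Q = 343/7 = 49

49


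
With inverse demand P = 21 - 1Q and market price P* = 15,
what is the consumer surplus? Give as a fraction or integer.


Maximum willingness to pay (at Q=0): P_max = 21
Quantity demanded at P* = 15:
Q* = (21 - 15)/1 = 6
CS = (1/2) * Q* * (P_max - P*)
CS = (1/2) * 6 * (21 - 15)
CS = (1/2) * 6 * 6 = 18

18


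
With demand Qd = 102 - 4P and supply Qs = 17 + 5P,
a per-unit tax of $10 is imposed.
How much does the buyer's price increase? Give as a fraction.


With a per-unit tax, the buyer's price increase depends on relative slopes.
Supply slope: d = 5, Demand slope: b = 4
Buyer's price increase = d * tax / (b + d)
= 5 * 10 / (4 + 5)
= 50 / 9 = 50/9

50/9


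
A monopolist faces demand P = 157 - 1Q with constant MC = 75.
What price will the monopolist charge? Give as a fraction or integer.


MR = 157 - 2Q
Set MR = MC: 157 - 2Q = 75
Q* = 41
Substitute into demand:
P* = 157 - 1*41 = 116

116


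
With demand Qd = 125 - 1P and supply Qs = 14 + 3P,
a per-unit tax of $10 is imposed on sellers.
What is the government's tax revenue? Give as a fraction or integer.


With tax on sellers, new supply: Qs' = 14 + 3(P - 10)
= 3P - 16
New equilibrium quantity:
Q_new = 359/4
Tax revenue = tax * Q_new = 10 * 359/4 = 1795/2

1795/2


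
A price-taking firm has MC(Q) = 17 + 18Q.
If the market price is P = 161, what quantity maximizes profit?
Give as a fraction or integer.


In perfect competition, profit is maximized where P = MC.
161 = 17 + 18Q
144 = 18Q
Q* = 144/18 = 8

8


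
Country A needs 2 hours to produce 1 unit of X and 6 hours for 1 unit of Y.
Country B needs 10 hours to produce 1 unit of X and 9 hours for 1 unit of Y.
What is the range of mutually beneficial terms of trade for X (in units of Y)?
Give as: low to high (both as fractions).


Opportunity cost of X for Country A = hours_X / hours_Y = 2/6 = 1/3 units of Y
Opportunity cost of X for Country B = hours_X / hours_Y = 10/9 = 10/9 units of Y
Terms of trade must be between the two opportunity costs.
Range: 1/3 to 10/9

1/3 to 10/9


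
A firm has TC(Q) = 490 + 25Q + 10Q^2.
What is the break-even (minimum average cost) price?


AC(Q) = 490/Q + 25 + 10Q
To minimize: dAC/dQ = -490/Q^2 + 10 = 0
Q^2 = 490/10 = 49
Q* = 7
Min AC = 490/7 + 25 + 10*7
Min AC = 70 + 25 + 70 = 165

165


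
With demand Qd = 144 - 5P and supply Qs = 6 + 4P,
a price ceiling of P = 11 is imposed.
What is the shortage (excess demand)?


At P = 11:
Qd = 144 - 5*11 = 89
Qs = 6 + 4*11 = 50
Shortage = Qd - Qs = 89 - 50 = 39

39


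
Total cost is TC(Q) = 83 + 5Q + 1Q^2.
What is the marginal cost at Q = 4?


MC = dTC/dQ = 5 + 2*1*Q
At Q = 4:
MC = 5 + 2*4
MC = 5 + 8 = 13

13


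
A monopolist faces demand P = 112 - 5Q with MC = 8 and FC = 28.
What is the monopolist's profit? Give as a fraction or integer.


MR = MC: 112 - 10Q = 8
Q* = 52/5
P* = 112 - 5*52/5 = 60
Profit = (P* - MC)*Q* - FC
= (60 - 8)*52/5 - 28
= 52*52/5 - 28
= 2704/5 - 28 = 2564/5

2564/5


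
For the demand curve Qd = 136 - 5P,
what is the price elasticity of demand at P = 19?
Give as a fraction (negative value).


dQ/dP = -5
At P = 19: Q = 136 - 5*19 = 41
E = (dQ/dP)(P/Q) = (-5)(19/41) = -95/41

-95/41


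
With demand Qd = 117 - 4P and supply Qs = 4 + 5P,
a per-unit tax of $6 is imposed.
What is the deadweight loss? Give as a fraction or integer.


Pre-tax equilibrium quantity: Q* = 601/9
Post-tax equilibrium quantity: Q_tax = 481/9
Reduction in quantity: Q* - Q_tax = 40/3
DWL = (1/2) * tax * (Q* - Q_tax)
DWL = (1/2) * 6 * 40/3 = 40

40


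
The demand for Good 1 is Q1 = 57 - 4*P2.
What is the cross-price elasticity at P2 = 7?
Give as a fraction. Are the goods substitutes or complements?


dQ1/dP2 = -4
At P2 = 7: Q1 = 57 - 4*7 = 29
Exy = (dQ1/dP2)(P2/Q1) = -4 * 7 / 29 = -28/29
Since Exy < 0, the goods are complements.

-28/29 (complements)


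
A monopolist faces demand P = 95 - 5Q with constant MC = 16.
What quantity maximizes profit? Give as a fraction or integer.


TR = P*Q = (95 - 5Q)Q = 95Q - 5Q^2
MR = dTR/dQ = 95 - 10Q
Set MR = MC:
95 - 10Q = 16
79 = 10Q
Q* = 79/10 = 79/10

79/10


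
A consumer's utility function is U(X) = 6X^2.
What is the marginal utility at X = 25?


MU = dU/dX = 6*2*X^(2-1)
MU = 12*X^1
At X = 25:
MU = 12 * 25^1
MU = 12 * 25 = 300

300


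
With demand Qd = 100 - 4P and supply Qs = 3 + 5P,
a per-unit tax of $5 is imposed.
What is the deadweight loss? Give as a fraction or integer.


Pre-tax equilibrium quantity: Q* = 512/9
Post-tax equilibrium quantity: Q_tax = 412/9
Reduction in quantity: Q* - Q_tax = 100/9
DWL = (1/2) * tax * (Q* - Q_tax)
DWL = (1/2) * 5 * 100/9 = 250/9

250/9


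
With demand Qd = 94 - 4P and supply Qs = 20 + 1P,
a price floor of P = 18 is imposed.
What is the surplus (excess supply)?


At P = 18:
Qd = 94 - 4*18 = 22
Qs = 20 + 1*18 = 38
Surplus = Qs - Qd = 38 - 22 = 16

16


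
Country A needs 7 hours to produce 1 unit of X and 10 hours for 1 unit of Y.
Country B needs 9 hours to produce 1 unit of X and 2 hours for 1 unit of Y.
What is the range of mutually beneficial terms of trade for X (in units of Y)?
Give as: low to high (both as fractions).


Opportunity cost of X for Country A = hours_X / hours_Y = 7/10 = 7/10 units of Y
Opportunity cost of X for Country B = hours_X / hours_Y = 9/2 = 9/2 units of Y
Terms of trade must be between the two opportunity costs.
Range: 7/10 to 9/2

7/10 to 9/2


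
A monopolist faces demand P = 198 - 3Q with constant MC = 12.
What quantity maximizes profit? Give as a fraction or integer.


TR = P*Q = (198 - 3Q)Q = 198Q - 3Q^2
MR = dTR/dQ = 198 - 6Q
Set MR = MC:
198 - 6Q = 12
186 = 6Q
Q* = 186/6 = 31

31


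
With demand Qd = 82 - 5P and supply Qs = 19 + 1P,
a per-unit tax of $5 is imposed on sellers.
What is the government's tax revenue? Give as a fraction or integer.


With tax on sellers, new supply: Qs' = 19 + 1(P - 5)
= 14 + 1P
New equilibrium quantity:
Q_new = 76/3
Tax revenue = tax * Q_new = 5 * 76/3 = 380/3

380/3


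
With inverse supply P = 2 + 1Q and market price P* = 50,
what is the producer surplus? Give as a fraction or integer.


Minimum supply price (at Q=0): P_min = 2
Quantity supplied at P* = 50:
Q* = (50 - 2)/1 = 48
PS = (1/2) * Q* * (P* - P_min)
PS = (1/2) * 48 * (50 - 2)
PS = (1/2) * 48 * 48 = 1152

1152


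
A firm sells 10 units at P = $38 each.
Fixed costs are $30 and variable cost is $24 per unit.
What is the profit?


Total Revenue = P * Q = 38 * 10 = $380
Total Cost = FC + VC*Q = 30 + 24*10 = $270
Profit = TR - TC = 380 - 270 = $110

$110


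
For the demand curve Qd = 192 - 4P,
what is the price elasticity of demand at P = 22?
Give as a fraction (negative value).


dQ/dP = -4
At P = 22: Q = 192 - 4*22 = 104
E = (dQ/dP)(P/Q) = (-4)(22/104) = -11/13

-11/13


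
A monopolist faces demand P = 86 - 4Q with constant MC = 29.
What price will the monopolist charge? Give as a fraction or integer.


MR = 86 - 8Q
Set MR = MC: 86 - 8Q = 29
Q* = 57/8
Substitute into demand:
P* = 86 - 4*57/8 = 115/2

115/2


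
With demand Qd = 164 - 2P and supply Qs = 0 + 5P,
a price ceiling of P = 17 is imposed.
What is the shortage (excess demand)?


At P = 17:
Qd = 164 - 2*17 = 130
Qs = 0 + 5*17 = 85
Shortage = Qd - Qs = 130 - 85 = 45

45


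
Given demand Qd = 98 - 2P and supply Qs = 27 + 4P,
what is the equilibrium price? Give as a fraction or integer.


At equilibrium, Qd = Qs.
98 - 2P = 27 + 4P
98 - 27 = 2P + 4P
71 = 6P
P* = 71/6 = 71/6

71/6


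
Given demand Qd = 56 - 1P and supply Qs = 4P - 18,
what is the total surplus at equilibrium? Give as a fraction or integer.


Find equilibrium: 56 - 1P = 4P - 18
56 + 18 = 5P
P* = 74/5 = 74/5
Q* = 4*74/5 - 18 = 206/5
Inverse demand: P = 56 - Q/1, so P_max = 56
Inverse supply: P = 9/2 + Q/4, so P_min = 9/2
CS = (1/2) * 206/5 * (56 - 74/5) = 21218/25
PS = (1/2) * 206/5 * (74/5 - 9/2) = 10609/50
TS = CS + PS = 21218/25 + 10609/50 = 10609/10

10609/10


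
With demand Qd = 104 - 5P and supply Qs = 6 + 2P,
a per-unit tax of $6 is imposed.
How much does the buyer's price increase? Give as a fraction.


With a per-unit tax, the buyer's price increase depends on relative slopes.
Supply slope: d = 2, Demand slope: b = 5
Buyer's price increase = d * tax / (b + d)
= 2 * 6 / (5 + 2)
= 12 / 7 = 12/7

12/7


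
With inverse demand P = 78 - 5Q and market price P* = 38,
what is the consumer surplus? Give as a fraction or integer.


Maximum willingness to pay (at Q=0): P_max = 78
Quantity demanded at P* = 38:
Q* = (78 - 38)/5 = 8
CS = (1/2) * Q* * (P_max - P*)
CS = (1/2) * 8 * (78 - 38)
CS = (1/2) * 8 * 40 = 160

160


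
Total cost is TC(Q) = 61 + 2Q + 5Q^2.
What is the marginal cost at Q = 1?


MC = dTC/dQ = 2 + 2*5*Q
At Q = 1:
MC = 2 + 10*1
MC = 2 + 10 = 12

12


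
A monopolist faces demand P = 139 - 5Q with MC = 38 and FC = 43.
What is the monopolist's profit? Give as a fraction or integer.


MR = MC: 139 - 10Q = 38
Q* = 101/10
P* = 139 - 5*101/10 = 177/2
Profit = (P* - MC)*Q* - FC
= (177/2 - 38)*101/10 - 43
= 101/2*101/10 - 43
= 10201/20 - 43 = 9341/20

9341/20


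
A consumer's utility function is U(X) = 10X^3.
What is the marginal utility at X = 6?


MU = dU/dX = 10*3*X^(3-1)
MU = 30*X^2
At X = 6:
MU = 30 * 6^2
MU = 30 * 36 = 1080

1080


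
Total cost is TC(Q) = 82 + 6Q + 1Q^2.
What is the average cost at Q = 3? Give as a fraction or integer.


TC(3) = 82 + 6*3 + 1*3^2
TC(3) = 82 + 18 + 9 = 109
AC = TC/Q = 109/3 = 109/3

109/3


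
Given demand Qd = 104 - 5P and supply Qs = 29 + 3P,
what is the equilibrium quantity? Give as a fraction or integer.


First find equilibrium price:
104 - 5P = 29 + 3P
P* = 75/8 = 75/8
Then substitute into demand:
Q* = 104 - 5 * 75/8 = 457/8

457/8


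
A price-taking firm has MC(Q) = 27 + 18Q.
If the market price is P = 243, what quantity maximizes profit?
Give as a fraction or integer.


In perfect competition, profit is maximized where P = MC.
243 = 27 + 18Q
216 = 18Q
Q* = 216/18 = 12

12


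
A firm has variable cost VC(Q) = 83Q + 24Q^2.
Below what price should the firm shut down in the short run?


AVC(Q) = VC(Q)/Q = 83 + 24Q
AVC is increasing in Q, so minimum AVC is at Q -> 0+.
Min AVC = 83
The firm should shut down if P < 83.

83


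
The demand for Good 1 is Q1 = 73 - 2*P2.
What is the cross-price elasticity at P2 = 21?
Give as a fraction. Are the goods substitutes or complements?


dQ1/dP2 = -2
At P2 = 21: Q1 = 73 - 2*21 = 31
Exy = (dQ1/dP2)(P2/Q1) = -2 * 21 / 31 = -42/31
Since Exy < 0, the goods are complements.

-42/31 (complements)


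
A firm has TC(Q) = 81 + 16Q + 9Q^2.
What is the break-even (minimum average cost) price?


AC(Q) = 81/Q + 16 + 9Q
To minimize: dAC/dQ = -81/Q^2 + 9 = 0
Q^2 = 81/9 = 9
Q* = 3
Min AC = 81/3 + 16 + 9*3
Min AC = 27 + 16 + 27 = 70

70


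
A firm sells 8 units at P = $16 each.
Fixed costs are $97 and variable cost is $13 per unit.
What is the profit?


Total Revenue = P * Q = 16 * 8 = $128
Total Cost = FC + VC*Q = 97 + 13*8 = $201
Profit = TR - TC = 128 - 201 = $-73

$-73


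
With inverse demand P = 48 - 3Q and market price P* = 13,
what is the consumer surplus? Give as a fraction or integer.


Maximum willingness to pay (at Q=0): P_max = 48
Quantity demanded at P* = 13:
Q* = (48 - 13)/3 = 35/3
CS = (1/2) * Q* * (P_max - P*)
CS = (1/2) * 35/3 * (48 - 13)
CS = (1/2) * 35/3 * 35 = 1225/6

1225/6


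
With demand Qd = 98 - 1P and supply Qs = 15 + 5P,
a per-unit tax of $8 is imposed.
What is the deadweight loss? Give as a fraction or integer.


Pre-tax equilibrium quantity: Q* = 505/6
Post-tax equilibrium quantity: Q_tax = 155/2
Reduction in quantity: Q* - Q_tax = 20/3
DWL = (1/2) * tax * (Q* - Q_tax)
DWL = (1/2) * 8 * 20/3 = 80/3

80/3


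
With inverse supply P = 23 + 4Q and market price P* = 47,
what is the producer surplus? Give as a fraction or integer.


Minimum supply price (at Q=0): P_min = 23
Quantity supplied at P* = 47:
Q* = (47 - 23)/4 = 6
PS = (1/2) * Q* * (P* - P_min)
PS = (1/2) * 6 * (47 - 23)
PS = (1/2) * 6 * 24 = 72

72


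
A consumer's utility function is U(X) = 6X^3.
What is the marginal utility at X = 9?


MU = dU/dX = 6*3*X^(3-1)
MU = 18*X^2
At X = 9:
MU = 18 * 9^2
MU = 18 * 81 = 1458

1458


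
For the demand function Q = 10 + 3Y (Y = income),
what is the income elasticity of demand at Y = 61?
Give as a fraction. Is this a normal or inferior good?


dQ/dY = 3
At Y = 61: Q = 10 + 3*61 = 193
Ey = (dQ/dY)(Y/Q) = 3 * 61 / 193 = 183/193
Since Ey > 0, this is a normal good.

183/193 (normal good)


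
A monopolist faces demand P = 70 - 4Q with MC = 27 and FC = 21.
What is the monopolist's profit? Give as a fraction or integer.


MR = MC: 70 - 8Q = 27
Q* = 43/8
P* = 70 - 4*43/8 = 97/2
Profit = (P* - MC)*Q* - FC
= (97/2 - 27)*43/8 - 21
= 43/2*43/8 - 21
= 1849/16 - 21 = 1513/16

1513/16


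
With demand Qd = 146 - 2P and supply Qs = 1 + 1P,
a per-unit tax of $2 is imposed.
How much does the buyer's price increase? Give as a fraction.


With a per-unit tax, the buyer's price increase depends on relative slopes.
Supply slope: d = 1, Demand slope: b = 2
Buyer's price increase = d * tax / (b + d)
= 1 * 2 / (2 + 1)
= 2 / 3 = 2/3

2/3


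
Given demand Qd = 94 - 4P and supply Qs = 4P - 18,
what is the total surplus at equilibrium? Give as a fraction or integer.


Find equilibrium: 94 - 4P = 4P - 18
94 + 18 = 8P
P* = 112/8 = 14
Q* = 4*14 - 18 = 38
Inverse demand: P = 47/2 - Q/4, so P_max = 47/2
Inverse supply: P = 9/2 + Q/4, so P_min = 9/2
CS = (1/2) * 38 * (47/2 - 14) = 361/2
PS = (1/2) * 38 * (14 - 9/2) = 361/2
TS = CS + PS = 361/2 + 361/2 = 361

361


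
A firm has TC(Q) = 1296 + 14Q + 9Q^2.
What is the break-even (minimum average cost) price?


AC(Q) = 1296/Q + 14 + 9Q
To minimize: dAC/dQ = -1296/Q^2 + 9 = 0
Q^2 = 1296/9 = 144
Q* = 12
Min AC = 1296/12 + 14 + 9*12
Min AC = 108 + 14 + 108 = 230

230


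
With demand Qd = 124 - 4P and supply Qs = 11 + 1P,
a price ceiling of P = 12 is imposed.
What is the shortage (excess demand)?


At P = 12:
Qd = 124 - 4*12 = 76
Qs = 11 + 1*12 = 23
Shortage = Qd - Qs = 76 - 23 = 53

53


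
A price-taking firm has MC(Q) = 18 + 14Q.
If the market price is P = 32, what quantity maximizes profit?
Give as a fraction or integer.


In perfect competition, profit is maximized where P = MC.
32 = 18 + 14Q
14 = 14Q
Q* = 14/14 = 1

1


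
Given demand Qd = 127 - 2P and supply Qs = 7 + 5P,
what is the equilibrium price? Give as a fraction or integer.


At equilibrium, Qd = Qs.
127 - 2P = 7 + 5P
127 - 7 = 2P + 5P
120 = 7P
P* = 120/7 = 120/7

120/7


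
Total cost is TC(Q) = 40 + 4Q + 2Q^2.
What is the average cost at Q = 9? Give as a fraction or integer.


TC(9) = 40 + 4*9 + 2*9^2
TC(9) = 40 + 36 + 162 = 238
AC = TC/Q = 238/9 = 238/9

238/9


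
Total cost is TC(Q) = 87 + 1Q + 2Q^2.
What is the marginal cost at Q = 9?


MC = dTC/dQ = 1 + 2*2*Q
At Q = 9:
MC = 1 + 4*9
MC = 1 + 36 = 37

37


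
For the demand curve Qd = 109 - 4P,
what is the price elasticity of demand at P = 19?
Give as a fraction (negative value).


dQ/dP = -4
At P = 19: Q = 109 - 4*19 = 33
E = (dQ/dP)(P/Q) = (-4)(19/33) = -76/33

-76/33


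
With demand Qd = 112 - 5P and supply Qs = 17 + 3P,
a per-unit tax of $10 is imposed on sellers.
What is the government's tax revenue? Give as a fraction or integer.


With tax on sellers, new supply: Qs' = 17 + 3(P - 10)
= 3P - 13
New equilibrium quantity:
Q_new = 271/8
Tax revenue = tax * Q_new = 10 * 271/8 = 1355/4

1355/4


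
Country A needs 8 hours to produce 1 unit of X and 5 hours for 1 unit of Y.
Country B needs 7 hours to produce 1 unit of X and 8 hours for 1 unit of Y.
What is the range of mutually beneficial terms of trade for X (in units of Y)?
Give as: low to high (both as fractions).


Opportunity cost of X for Country A = hours_X / hours_Y = 8/5 = 8/5 units of Y
Opportunity cost of X for Country B = hours_X / hours_Y = 7/8 = 7/8 units of Y
Terms of trade must be between the two opportunity costs.
Range: 7/8 to 8/5

7/8 to 8/5


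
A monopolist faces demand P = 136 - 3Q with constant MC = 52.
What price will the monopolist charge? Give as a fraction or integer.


MR = 136 - 6Q
Set MR = MC: 136 - 6Q = 52
Q* = 14
Substitute into demand:
P* = 136 - 3*14 = 94

94


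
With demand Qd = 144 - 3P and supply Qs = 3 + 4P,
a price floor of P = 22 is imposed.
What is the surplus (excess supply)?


At P = 22:
Qd = 144 - 3*22 = 78
Qs = 3 + 4*22 = 91
Surplus = Qs - Qd = 91 - 78 = 13

13


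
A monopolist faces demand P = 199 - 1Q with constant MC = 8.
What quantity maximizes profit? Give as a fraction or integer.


TR = P*Q = (199 - 1Q)Q = 199Q - 1Q^2
MR = dTR/dQ = 199 - 2Q
Set MR = MC:
199 - 2Q = 8
191 = 2Q
Q* = 191/2 = 191/2

191/2


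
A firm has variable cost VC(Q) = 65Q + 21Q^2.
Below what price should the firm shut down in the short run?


AVC(Q) = VC(Q)/Q = 65 + 21Q
AVC is increasing in Q, so minimum AVC is at Q -> 0+.
Min AVC = 65
The firm should shut down if P < 65.

65


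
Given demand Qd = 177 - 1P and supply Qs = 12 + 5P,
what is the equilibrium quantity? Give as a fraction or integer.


First find equilibrium price:
177 - 1P = 12 + 5P
P* = 165/6 = 55/2
Then substitute into demand:
Q* = 177 - 1 * 55/2 = 299/2

299/2


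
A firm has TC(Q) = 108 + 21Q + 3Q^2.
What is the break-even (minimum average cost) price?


AC(Q) = 108/Q + 21 + 3Q
To minimize: dAC/dQ = -108/Q^2 + 3 = 0
Q^2 = 108/3 = 36
Q* = 6
Min AC = 108/6 + 21 + 3*6
Min AC = 18 + 21 + 18 = 57

57


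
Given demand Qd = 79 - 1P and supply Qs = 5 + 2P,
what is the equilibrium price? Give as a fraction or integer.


At equilibrium, Qd = Qs.
79 - 1P = 5 + 2P
79 - 5 = 1P + 2P
74 = 3P
P* = 74/3 = 74/3

74/3


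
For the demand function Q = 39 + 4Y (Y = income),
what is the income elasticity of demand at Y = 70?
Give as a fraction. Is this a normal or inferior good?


dQ/dY = 4
At Y = 70: Q = 39 + 4*70 = 319
Ey = (dQ/dY)(Y/Q) = 4 * 70 / 319 = 280/319
Since Ey > 0, this is a normal good.

280/319 (normal good)


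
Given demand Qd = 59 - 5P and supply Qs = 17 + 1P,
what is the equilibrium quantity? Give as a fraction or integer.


First find equilibrium price:
59 - 5P = 17 + 1P
P* = 42/6 = 7
Then substitute into demand:
Q* = 59 - 5 * 7 = 24

24


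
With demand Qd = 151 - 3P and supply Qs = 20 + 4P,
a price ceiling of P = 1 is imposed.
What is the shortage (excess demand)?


At P = 1:
Qd = 151 - 3*1 = 148
Qs = 20 + 4*1 = 24
Shortage = Qd - Qs = 148 - 24 = 124

124


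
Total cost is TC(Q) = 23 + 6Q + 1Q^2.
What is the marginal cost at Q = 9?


MC = dTC/dQ = 6 + 2*1*Q
At Q = 9:
MC = 6 + 2*9
MC = 6 + 18 = 24

24


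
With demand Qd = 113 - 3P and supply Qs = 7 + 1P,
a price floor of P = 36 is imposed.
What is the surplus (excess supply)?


At P = 36:
Qd = 113 - 3*36 = 5
Qs = 7 + 1*36 = 43
Surplus = Qs - Qd = 43 - 5 = 38

38


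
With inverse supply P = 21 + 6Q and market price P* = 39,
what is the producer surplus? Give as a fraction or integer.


Minimum supply price (at Q=0): P_min = 21
Quantity supplied at P* = 39:
Q* = (39 - 21)/6 = 3
PS = (1/2) * Q* * (P* - P_min)
PS = (1/2) * 3 * (39 - 21)
PS = (1/2) * 3 * 18 = 27

27


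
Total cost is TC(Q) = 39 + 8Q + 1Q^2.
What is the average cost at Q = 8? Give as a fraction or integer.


TC(8) = 39 + 8*8 + 1*8^2
TC(8) = 39 + 64 + 64 = 167
AC = TC/Q = 167/8 = 167/8

167/8


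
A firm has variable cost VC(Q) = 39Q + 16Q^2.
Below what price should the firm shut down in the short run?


AVC(Q) = VC(Q)/Q = 39 + 16Q
AVC is increasing in Q, so minimum AVC is at Q -> 0+.
Min AVC = 39
The firm should shut down if P < 39.

39


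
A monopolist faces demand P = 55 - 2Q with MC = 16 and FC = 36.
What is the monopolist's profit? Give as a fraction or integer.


MR = MC: 55 - 4Q = 16
Q* = 39/4
P* = 55 - 2*39/4 = 71/2
Profit = (P* - MC)*Q* - FC
= (71/2 - 16)*39/4 - 36
= 39/2*39/4 - 36
= 1521/8 - 36 = 1233/8

1233/8


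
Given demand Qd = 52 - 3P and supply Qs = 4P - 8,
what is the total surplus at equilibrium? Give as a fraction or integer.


Find equilibrium: 52 - 3P = 4P - 8
52 + 8 = 7P
P* = 60/7 = 60/7
Q* = 4*60/7 - 8 = 184/7
Inverse demand: P = 52/3 - Q/3, so P_max = 52/3
Inverse supply: P = 2 + Q/4, so P_min = 2
CS = (1/2) * 184/7 * (52/3 - 60/7) = 16928/147
PS = (1/2) * 184/7 * (60/7 - 2) = 4232/49
TS = CS + PS = 16928/147 + 4232/49 = 4232/21

4232/21


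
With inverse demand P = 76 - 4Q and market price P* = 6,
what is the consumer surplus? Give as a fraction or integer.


Maximum willingness to pay (at Q=0): P_max = 76
Quantity demanded at P* = 6:
Q* = (76 - 6)/4 = 35/2
CS = (1/2) * Q* * (P_max - P*)
CS = (1/2) * 35/2 * (76 - 6)
CS = (1/2) * 35/2 * 70 = 1225/2

1225/2


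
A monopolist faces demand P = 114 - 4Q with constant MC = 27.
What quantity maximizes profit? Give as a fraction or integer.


TR = P*Q = (114 - 4Q)Q = 114Q - 4Q^2
MR = dTR/dQ = 114 - 8Q
Set MR = MC:
114 - 8Q = 27
87 = 8Q
Q* = 87/8 = 87/8

87/8


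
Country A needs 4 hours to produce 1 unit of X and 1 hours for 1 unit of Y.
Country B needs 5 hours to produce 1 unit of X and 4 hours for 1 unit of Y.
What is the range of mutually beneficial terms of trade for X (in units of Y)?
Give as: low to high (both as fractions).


Opportunity cost of X for Country A = hours_X / hours_Y = 4/1 = 4 units of Y
Opportunity cost of X for Country B = hours_X / hours_Y = 5/4 = 5/4 units of Y
Terms of trade must be between the two opportunity costs.
Range: 5/4 to 4

5/4 to 4


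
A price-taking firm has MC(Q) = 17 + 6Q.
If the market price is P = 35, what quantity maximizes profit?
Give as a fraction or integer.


In perfect competition, profit is maximized where P = MC.
35 = 17 + 6Q
18 = 6Q
Q* = 18/6 = 3

3


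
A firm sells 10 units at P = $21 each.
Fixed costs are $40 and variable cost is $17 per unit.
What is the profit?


Total Revenue = P * Q = 21 * 10 = $210
Total Cost = FC + VC*Q = 40 + 17*10 = $210
Profit = TR - TC = 210 - 210 = $0

$0


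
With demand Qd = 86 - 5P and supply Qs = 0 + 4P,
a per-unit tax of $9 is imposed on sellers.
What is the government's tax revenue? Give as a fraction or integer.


With tax on sellers, new supply: Qs' = 0 + 4(P - 9)
= 4P - 36
New equilibrium quantity:
Q_new = 164/9
Tax revenue = tax * Q_new = 9 * 164/9 = 164

164


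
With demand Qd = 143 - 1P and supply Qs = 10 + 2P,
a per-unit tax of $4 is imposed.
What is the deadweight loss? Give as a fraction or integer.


Pre-tax equilibrium quantity: Q* = 296/3
Post-tax equilibrium quantity: Q_tax = 96
Reduction in quantity: Q* - Q_tax = 8/3
DWL = (1/2) * tax * (Q* - Q_tax)
DWL = (1/2) * 4 * 8/3 = 16/3

16/3


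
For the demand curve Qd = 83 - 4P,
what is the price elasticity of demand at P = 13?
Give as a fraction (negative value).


dQ/dP = -4
At P = 13: Q = 83 - 4*13 = 31
E = (dQ/dP)(P/Q) = (-4)(13/31) = -52/31

-52/31


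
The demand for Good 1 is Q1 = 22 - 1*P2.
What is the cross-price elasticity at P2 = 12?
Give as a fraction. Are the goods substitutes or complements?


dQ1/dP2 = -1
At P2 = 12: Q1 = 22 - 1*12 = 10
Exy = (dQ1/dP2)(P2/Q1) = -1 * 12 / 10 = -6/5
Since Exy < 0, the goods are complements.

-6/5 (complements)


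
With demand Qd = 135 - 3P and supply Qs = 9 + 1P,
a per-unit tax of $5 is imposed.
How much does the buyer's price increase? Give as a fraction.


With a per-unit tax, the buyer's price increase depends on relative slopes.
Supply slope: d = 1, Demand slope: b = 3
Buyer's price increase = d * tax / (b + d)
= 1 * 5 / (3 + 1)
= 5 / 4 = 5/4

5/4


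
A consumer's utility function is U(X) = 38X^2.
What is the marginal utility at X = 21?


MU = dU/dX = 38*2*X^(2-1)
MU = 76*X^1
At X = 21:
MU = 76 * 21^1
MU = 76 * 21 = 1596

1596


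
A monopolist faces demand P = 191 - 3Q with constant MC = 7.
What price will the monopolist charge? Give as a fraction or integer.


MR = 191 - 6Q
Set MR = MC: 191 - 6Q = 7
Q* = 92/3
Substitute into demand:
P* = 191 - 3*92/3 = 99

99


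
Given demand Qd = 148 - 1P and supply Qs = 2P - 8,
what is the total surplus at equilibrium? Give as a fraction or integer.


Find equilibrium: 148 - 1P = 2P - 8
148 + 8 = 3P
P* = 156/3 = 52
Q* = 2*52 - 8 = 96
Inverse demand: P = 148 - Q/1, so P_max = 148
Inverse supply: P = 4 + Q/2, so P_min = 4
CS = (1/2) * 96 * (148 - 52) = 4608
PS = (1/2) * 96 * (52 - 4) = 2304
TS = CS + PS = 4608 + 2304 = 6912

6912


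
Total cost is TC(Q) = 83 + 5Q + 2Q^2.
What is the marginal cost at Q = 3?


MC = dTC/dQ = 5 + 2*2*Q
At Q = 3:
MC = 5 + 4*3
MC = 5 + 12 = 17

17


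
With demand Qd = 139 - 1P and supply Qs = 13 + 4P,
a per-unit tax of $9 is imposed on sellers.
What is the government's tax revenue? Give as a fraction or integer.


With tax on sellers, new supply: Qs' = 13 + 4(P - 9)
= 4P - 23
New equilibrium quantity:
Q_new = 533/5
Tax revenue = tax * Q_new = 9 * 533/5 = 4797/5

4797/5


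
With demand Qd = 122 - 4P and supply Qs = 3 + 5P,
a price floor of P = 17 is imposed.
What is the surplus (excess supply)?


At P = 17:
Qd = 122 - 4*17 = 54
Qs = 3 + 5*17 = 88
Surplus = Qs - Qd = 88 - 54 = 34

34


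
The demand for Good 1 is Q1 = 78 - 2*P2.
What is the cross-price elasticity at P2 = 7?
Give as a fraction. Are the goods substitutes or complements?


dQ1/dP2 = -2
At P2 = 7: Q1 = 78 - 2*7 = 64
Exy = (dQ1/dP2)(P2/Q1) = -2 * 7 / 64 = -7/32
Since Exy < 0, the goods are complements.

-7/32 (complements)


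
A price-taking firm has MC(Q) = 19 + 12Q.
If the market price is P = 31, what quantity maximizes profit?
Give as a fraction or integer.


In perfect competition, profit is maximized where P = MC.
31 = 19 + 12Q
12 = 12Q
Q* = 12/12 = 1

1


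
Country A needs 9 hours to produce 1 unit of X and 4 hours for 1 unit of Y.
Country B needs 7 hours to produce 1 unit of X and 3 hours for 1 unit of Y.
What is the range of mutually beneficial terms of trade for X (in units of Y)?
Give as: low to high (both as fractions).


Opportunity cost of X for Country A = hours_X / hours_Y = 9/4 = 9/4 units of Y
Opportunity cost of X for Country B = hours_X / hours_Y = 7/3 = 7/3 units of Y
Terms of trade must be between the two opportunity costs.
Range: 9/4 to 7/3

9/4 to 7/3


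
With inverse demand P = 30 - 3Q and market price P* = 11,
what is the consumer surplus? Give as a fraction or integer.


Maximum willingness to pay (at Q=0): P_max = 30
Quantity demanded at P* = 11:
Q* = (30 - 11)/3 = 19/3
CS = (1/2) * Q* * (P_max - P*)
CS = (1/2) * 19/3 * (30 - 11)
CS = (1/2) * 19/3 * 19 = 361/6

361/6


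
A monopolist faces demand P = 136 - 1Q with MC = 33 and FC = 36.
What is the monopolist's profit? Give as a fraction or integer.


MR = MC: 136 - 2Q = 33
Q* = 103/2
P* = 136 - 1*103/2 = 169/2
Profit = (P* - MC)*Q* - FC
= (169/2 - 33)*103/2 - 36
= 103/2*103/2 - 36
= 10609/4 - 36 = 10465/4

10465/4


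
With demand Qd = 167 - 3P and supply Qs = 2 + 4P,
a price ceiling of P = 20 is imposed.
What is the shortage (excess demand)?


At P = 20:
Qd = 167 - 3*20 = 107
Qs = 2 + 4*20 = 82
Shortage = Qd - Qs = 107 - 82 = 25

25


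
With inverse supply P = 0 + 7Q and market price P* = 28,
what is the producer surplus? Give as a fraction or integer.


Minimum supply price (at Q=0): P_min = 0
Quantity supplied at P* = 28:
Q* = (28 - 0)/7 = 4
PS = (1/2) * Q* * (P* - P_min)
PS = (1/2) * 4 * (28 - 0)
PS = (1/2) * 4 * 28 = 56

56


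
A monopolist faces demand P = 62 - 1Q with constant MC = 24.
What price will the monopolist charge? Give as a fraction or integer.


MR = 62 - 2Q
Set MR = MC: 62 - 2Q = 24
Q* = 19
Substitute into demand:
P* = 62 - 1*19 = 43

43


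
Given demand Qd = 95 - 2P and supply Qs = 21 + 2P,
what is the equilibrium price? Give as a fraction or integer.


At equilibrium, Qd = Qs.
95 - 2P = 21 + 2P
95 - 21 = 2P + 2P
74 = 4P
P* = 74/4 = 37/2

37/2


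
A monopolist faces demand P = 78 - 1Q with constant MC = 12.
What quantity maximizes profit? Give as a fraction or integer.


TR = P*Q = (78 - 1Q)Q = 78Q - 1Q^2
MR = dTR/dQ = 78 - 2Q
Set MR = MC:
78 - 2Q = 12
66 = 2Q
Q* = 66/2 = 33

33


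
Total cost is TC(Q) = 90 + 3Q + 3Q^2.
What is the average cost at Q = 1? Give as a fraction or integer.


TC(1) = 90 + 3*1 + 3*1^2
TC(1) = 90 + 3 + 3 = 96
AC = TC/Q = 96/1 = 96

96


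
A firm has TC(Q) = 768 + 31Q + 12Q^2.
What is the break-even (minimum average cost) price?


AC(Q) = 768/Q + 31 + 12Q
To minimize: dAC/dQ = -768/Q^2 + 12 = 0
Q^2 = 768/12 = 64
Q* = 8
Min AC = 768/8 + 31 + 12*8
Min AC = 96 + 31 + 96 = 223

223


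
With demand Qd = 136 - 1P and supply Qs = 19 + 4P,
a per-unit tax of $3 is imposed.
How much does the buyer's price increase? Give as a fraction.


With a per-unit tax, the buyer's price increase depends on relative slopes.
Supply slope: d = 4, Demand slope: b = 1
Buyer's price increase = d * tax / (b + d)
= 4 * 3 / (1 + 4)
= 12 / 5 = 12/5

12/5


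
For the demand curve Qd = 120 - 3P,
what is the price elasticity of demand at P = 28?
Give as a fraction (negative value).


dQ/dP = -3
At P = 28: Q = 120 - 3*28 = 36
E = (dQ/dP)(P/Q) = (-3)(28/36) = -7/3

-7/3


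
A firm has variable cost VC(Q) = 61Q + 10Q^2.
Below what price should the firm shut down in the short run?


AVC(Q) = VC(Q)/Q = 61 + 10Q
AVC is increasing in Q, so minimum AVC is at Q -> 0+.
Min AVC = 61
The firm should shut down if P < 61.

61


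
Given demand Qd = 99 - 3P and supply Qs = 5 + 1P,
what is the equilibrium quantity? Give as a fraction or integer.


First find equilibrium price:
99 - 3P = 5 + 1P
P* = 94/4 = 47/2
Then substitute into demand:
Q* = 99 - 3 * 47/2 = 57/2

57/2


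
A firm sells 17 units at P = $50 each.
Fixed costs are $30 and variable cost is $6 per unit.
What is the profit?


Total Revenue = P * Q = 50 * 17 = $850
Total Cost = FC + VC*Q = 30 + 6*17 = $132
Profit = TR - TC = 850 - 132 = $718

$718


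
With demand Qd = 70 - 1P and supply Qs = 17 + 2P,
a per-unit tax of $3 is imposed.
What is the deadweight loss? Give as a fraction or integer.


Pre-tax equilibrium quantity: Q* = 157/3
Post-tax equilibrium quantity: Q_tax = 151/3
Reduction in quantity: Q* - Q_tax = 2
DWL = (1/2) * tax * (Q* - Q_tax)
DWL = (1/2) * 3 * 2 = 3

3


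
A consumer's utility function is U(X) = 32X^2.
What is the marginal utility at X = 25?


MU = dU/dX = 32*2*X^(2-1)
MU = 64*X^1
At X = 25:
MU = 64 * 25^1
MU = 64 * 25 = 1600

1600


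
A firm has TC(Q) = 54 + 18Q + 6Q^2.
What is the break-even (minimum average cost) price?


AC(Q) = 54/Q + 18 + 6Q
To minimize: dAC/dQ = -54/Q^2 + 6 = 0
Q^2 = 54/6 = 9
Q* = 3
Min AC = 54/3 + 18 + 6*3
Min AC = 18 + 18 + 18 = 54

54


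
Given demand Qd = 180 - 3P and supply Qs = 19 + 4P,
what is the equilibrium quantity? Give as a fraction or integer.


First find equilibrium price:
180 - 3P = 19 + 4P
P* = 161/7 = 23
Then substitute into demand:
Q* = 180 - 3 * 23 = 111

111


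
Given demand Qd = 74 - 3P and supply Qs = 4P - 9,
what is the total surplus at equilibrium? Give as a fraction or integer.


Find equilibrium: 74 - 3P = 4P - 9
74 + 9 = 7P
P* = 83/7 = 83/7
Q* = 4*83/7 - 9 = 269/7
Inverse demand: P = 74/3 - Q/3, so P_max = 74/3
Inverse supply: P = 9/4 + Q/4, so P_min = 9/4
CS = (1/2) * 269/7 * (74/3 - 83/7) = 72361/294
PS = (1/2) * 269/7 * (83/7 - 9/4) = 72361/392
TS = CS + PS = 72361/294 + 72361/392 = 72361/168

72361/168


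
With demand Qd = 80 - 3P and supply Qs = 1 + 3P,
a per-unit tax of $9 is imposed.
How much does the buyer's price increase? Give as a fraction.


With a per-unit tax, the buyer's price increase depends on relative slopes.
Supply slope: d = 3, Demand slope: b = 3
Buyer's price increase = d * tax / (b + d)
= 3 * 9 / (3 + 3)
= 27 / 6 = 9/2

9/2


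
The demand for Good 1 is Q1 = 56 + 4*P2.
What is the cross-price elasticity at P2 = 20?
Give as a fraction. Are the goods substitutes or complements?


dQ1/dP2 = 4
At P2 = 20: Q1 = 56 + 4*20 = 136
Exy = (dQ1/dP2)(P2/Q1) = 4 * 20 / 136 = 10/17
Since Exy > 0, the goods are substitutes.

10/17 (substitutes)


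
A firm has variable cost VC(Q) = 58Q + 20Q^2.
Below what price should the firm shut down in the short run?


AVC(Q) = VC(Q)/Q = 58 + 20Q
AVC is increasing in Q, so minimum AVC is at Q -> 0+.
Min AVC = 58
The firm should shut down if P < 58.

58


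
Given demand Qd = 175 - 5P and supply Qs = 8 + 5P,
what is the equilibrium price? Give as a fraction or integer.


At equilibrium, Qd = Qs.
175 - 5P = 8 + 5P
175 - 8 = 5P + 5P
167 = 10P
P* = 167/10 = 167/10

167/10


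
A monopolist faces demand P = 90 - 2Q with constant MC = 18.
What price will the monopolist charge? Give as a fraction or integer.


MR = 90 - 4Q
Set MR = MC: 90 - 4Q = 18
Q* = 18
Substitute into demand:
P* = 90 - 2*18 = 54

54


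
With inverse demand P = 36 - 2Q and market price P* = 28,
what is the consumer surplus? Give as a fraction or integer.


Maximum willingness to pay (at Q=0): P_max = 36
Quantity demanded at P* = 28:
Q* = (36 - 28)/2 = 4
CS = (1/2) * Q* * (P_max - P*)
CS = (1/2) * 4 * (36 - 28)
CS = (1/2) * 4 * 8 = 16

16


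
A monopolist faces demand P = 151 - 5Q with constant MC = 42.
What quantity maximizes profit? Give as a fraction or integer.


TR = P*Q = (151 - 5Q)Q = 151Q - 5Q^2
MR = dTR/dQ = 151 - 10Q
Set MR = MC:
151 - 10Q = 42
109 = 10Q
Q* = 109/10 = 109/10

109/10


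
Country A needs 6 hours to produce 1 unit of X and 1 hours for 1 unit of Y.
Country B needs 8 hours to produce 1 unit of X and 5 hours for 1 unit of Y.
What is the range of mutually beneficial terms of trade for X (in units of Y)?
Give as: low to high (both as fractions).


Opportunity cost of X for Country A = hours_X / hours_Y = 6/1 = 6 units of Y
Opportunity cost of X for Country B = hours_X / hours_Y = 8/5 = 8/5 units of Y
Terms of trade must be between the two opportunity costs.
Range: 8/5 to 6

8/5 to 6
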